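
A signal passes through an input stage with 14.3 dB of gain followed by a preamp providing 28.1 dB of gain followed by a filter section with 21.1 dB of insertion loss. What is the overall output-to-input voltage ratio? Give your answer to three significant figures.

Net gain = 14.3 + 28.1 + (−21.1) = 21.3 dB.
Voltage ratio = 10^(21.3/20) = 11.6.

11.6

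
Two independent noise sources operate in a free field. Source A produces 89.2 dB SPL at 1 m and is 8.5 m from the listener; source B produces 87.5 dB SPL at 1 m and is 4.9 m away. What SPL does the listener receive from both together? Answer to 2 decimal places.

At the listener: L_A = 89.2 − 20·log₁₀(8.5) = 70.612 dB; L_B = 87.5 − 20·log₁₀(4.9) = 73.696 dB.
Combined: 10·log₁₀(10^(70.612/10)+10^(73.696/10)) = 75.43 dB SPL.

75.43 dB SPL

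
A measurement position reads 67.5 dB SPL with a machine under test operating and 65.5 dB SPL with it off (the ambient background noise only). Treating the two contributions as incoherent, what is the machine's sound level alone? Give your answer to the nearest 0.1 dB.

Subtract intensities: L_src = 10·log₁₀(10^(L_total/10) − 10^(L_bg/10)).
L_src = 10·log₁₀(10^(67.5/10) − 10^(65.5/10)) = 10·log₁₀(2075000) = 63.2 dB SPL.

63.2 dB SPL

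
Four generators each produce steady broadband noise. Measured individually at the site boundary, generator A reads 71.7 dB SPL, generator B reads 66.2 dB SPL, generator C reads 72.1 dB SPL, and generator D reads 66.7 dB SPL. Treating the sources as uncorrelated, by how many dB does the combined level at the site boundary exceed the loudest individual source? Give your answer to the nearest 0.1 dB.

3.9 dB

Incoherent sources sum as intensities:
L_total = 10·log₁₀(10^(71.7/10) + 10^(66.2/10) + 10^(72.1/10) + 10^(66.7/10)) = 76.00 dB SPL.
Excess over the loudest (72.1 dB): 76.00 − 72.1 = 3.9 dB.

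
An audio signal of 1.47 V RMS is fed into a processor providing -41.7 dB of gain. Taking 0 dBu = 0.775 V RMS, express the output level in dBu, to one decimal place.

Input level: 20·log₁₀(1.47/0.775) = 5.56 dBu.
Output: 5.56 − 41.7 = -36.1 dBu.

-36.1 dBu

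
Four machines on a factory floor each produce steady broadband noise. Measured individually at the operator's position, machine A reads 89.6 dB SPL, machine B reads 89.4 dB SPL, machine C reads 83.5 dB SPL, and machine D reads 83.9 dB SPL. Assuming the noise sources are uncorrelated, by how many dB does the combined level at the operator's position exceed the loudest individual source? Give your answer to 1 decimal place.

Uncorrelated sources add in intensity (power), not in dB.
L_total = 10·log₁₀(10^(89.6/10) + 10^(89.4/10) + 10^(83.5/10) + 10^(83.9/10)) = 93.53 dB SPL.
Excess over the loudest (89.6 dB): 93.53 − 89.6 = 3.9 dB.

3.9 dB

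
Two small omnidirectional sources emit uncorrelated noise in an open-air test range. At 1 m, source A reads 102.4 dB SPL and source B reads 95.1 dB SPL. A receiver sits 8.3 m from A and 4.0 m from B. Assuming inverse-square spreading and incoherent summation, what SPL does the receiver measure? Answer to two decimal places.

At the listener: L_A = 102.4 − 20·log₁₀(8.3) = 84.018 dB; L_B = 95.1 − 20·log₁₀(4.0) = 83.059 dB.
Combined: 10·log₁₀(10^(84.018/10)+10^(83.059/10)) = 86.58 dB SPL.

86.58 dB SPL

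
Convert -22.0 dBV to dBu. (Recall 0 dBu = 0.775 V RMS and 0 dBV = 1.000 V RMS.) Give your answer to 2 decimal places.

The offset between the scales is 20·log₁₀(0.775/1.000) = −2.214 dB.
So dBu = -22.0 + 2.214 = -19.79 dBu.

-19.79 dBu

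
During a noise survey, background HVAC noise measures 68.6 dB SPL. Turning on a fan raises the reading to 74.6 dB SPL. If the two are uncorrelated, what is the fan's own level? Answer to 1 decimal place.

73.3 dB SPL

Remove the background by subtracting linear intensities:
L_src = 10·log₁₀(10^(74.6/10) − 10^(68.6/10)) = 10·log₁₀(21600000) = 73.3 dB SPL.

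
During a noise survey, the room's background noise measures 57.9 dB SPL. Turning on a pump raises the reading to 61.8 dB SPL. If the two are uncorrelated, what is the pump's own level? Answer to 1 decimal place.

59.5 dB SPL

Subtract intensities: L_src = 10·log₁₀(10^(L_total/10) − 10^(L_bg/10)).
L_src = 10·log₁₀(10^(61.8/10) − 10^(57.9/10)) = 10·log₁₀(897000) = 59.5 dB SPL.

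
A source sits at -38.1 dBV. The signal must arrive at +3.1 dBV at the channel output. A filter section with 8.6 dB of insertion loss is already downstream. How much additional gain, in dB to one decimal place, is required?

49.8 dB

The required make-up gain is the shortfall in the dB sum.
G = +3.1 − (-38.1) + 8.6 = 49.8 dB.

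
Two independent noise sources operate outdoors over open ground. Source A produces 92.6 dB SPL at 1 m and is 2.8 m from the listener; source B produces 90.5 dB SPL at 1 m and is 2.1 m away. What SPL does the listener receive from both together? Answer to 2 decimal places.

86.87 dB SPL

At the listener: L_A = 92.6 − 20·log₁₀(2.8) = 83.657 dB; L_B = 90.5 − 20·log₁₀(2.1) = 84.056 dB.
Combined: 10·log₁₀(10^(83.657/10)+10^(84.056/10)) = 86.87 dB SPL.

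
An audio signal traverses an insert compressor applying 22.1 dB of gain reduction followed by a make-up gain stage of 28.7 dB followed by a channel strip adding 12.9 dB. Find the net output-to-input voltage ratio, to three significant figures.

9.44

Net gain = (−22.1) + 28.7 + 12.9 = 19.5 dB.
Voltage ratio = 10^(19.5/20) = 9.44.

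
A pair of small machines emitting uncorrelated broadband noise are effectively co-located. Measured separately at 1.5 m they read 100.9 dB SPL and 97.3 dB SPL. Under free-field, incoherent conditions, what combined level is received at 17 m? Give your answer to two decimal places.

Combined at 1.5 m: 10·log₁₀(10^(100.9/10)+10^(97.3/10)) = 102.473 dB SPL.
Then apply −20·log₁₀(17/1.5) = -21.087 dB → 81.39 dB SPL.

81.39 dB SPL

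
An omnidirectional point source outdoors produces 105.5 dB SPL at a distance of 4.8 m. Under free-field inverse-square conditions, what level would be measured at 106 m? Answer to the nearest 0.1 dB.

Inverse-square spreading gives ΔL = −20·log₁₀(d₂/d₁).
ΔL = −20·log₁₀(106/4.8) = -26.88 dB, so L₂ = 105.5 + (-26.88) = 78.6 dB SPL.

78.6 dB SPL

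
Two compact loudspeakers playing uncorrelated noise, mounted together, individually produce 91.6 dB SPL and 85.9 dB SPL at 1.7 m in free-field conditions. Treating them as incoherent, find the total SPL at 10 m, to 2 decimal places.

77.24 dB SPL

Combined at 1.7 m: 10·log₁₀(10^(91.6/10)+10^(85.9/10)) = 92.635 dB SPL.
Then apply −20·log₁₀(10/1.7) = -15.391 dB → 77.24 dB SPL.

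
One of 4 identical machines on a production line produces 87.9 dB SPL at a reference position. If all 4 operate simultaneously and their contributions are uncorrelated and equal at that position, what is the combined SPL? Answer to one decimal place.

4 equal incoherent sources raise the level by 10·log₁₀(4) = 6.02 dB.
L_total = 87.9 + 6.02 = 93.9 dB SPL.

93.9 dB SPL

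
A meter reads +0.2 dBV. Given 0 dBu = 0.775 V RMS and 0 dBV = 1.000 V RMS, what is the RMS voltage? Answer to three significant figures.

1.02 V

V = 1.000 V × 10^(+0.2/20).
= 1.000 × 1.023 = 1.02 V.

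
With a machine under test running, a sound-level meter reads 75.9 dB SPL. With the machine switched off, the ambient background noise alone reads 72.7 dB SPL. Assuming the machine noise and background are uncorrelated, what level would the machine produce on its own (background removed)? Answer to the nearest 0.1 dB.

Background correction is a power subtraction:
L_src = 10·log₁₀(10^(75.9/10) − 10^(72.7/10)) = 10·log₁₀(20280000) = 73.1 dB SPL.

73.1 dB SPL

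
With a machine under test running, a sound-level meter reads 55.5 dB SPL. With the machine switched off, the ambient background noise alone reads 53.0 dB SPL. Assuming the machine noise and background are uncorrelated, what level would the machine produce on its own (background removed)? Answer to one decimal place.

51.9 dB SPL

Subtract intensities: L_src = 10·log₁₀(10^(L_total/10) − 10^(L_bg/10)).
L_src = 10·log₁₀(10^(55.5/10) − 10^(53.0/10)) = 10·log₁₀(155300) = 51.9 dB SPL.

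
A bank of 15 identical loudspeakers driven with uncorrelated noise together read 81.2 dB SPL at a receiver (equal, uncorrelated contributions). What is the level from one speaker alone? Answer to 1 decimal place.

15 equal incoherent sources add 10·log₁₀(15) = 11.76 dB over one source.
L_one = 81.2 − 11.76 = 69.4 dB SPL.

69.4 dB SPL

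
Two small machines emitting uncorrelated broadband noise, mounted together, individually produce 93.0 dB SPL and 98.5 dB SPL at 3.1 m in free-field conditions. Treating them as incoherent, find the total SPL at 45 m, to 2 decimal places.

76.34 dB SPL

Combined at 3.1 m: 10·log₁₀(10^(93.0/10)+10^(98.5/10)) = 99.578 dB SPL.
Then apply −20·log₁₀(45/3.1) = -23.237 dB → 76.34 dB SPL.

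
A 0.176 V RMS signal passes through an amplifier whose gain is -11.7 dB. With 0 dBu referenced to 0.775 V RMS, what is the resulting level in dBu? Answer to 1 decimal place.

-24.6 dBu

Input level: 20·log₁₀(0.176/0.775) = -12.88 dBu.
Output: -12.88 − 11.7 = -24.6 dBu.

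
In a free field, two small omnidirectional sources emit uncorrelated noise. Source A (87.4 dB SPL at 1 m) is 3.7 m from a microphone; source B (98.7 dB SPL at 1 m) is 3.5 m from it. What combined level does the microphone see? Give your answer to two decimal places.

88.10 dB SPL

At the listener: L_A = 87.4 − 20·log₁₀(3.7) = 76.036 dB; L_B = 98.7 − 20·log₁₀(3.5) = 87.819 dB.
Combined: 10·log₁₀(10^(76.036/10)+10^(87.819/10)) = 88.10 dB SPL.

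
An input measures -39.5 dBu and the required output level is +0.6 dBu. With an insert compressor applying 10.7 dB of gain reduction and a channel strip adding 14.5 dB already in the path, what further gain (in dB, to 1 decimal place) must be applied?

36.3 dB

The required make-up gain is the shortfall in the dB sum.
G = +0.6 − (-39.5) + 10.7 − 14.5 = 36.3 dB.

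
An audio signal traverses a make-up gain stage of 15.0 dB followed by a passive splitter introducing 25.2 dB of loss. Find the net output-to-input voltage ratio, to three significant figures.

Net gain = 15.0 + (−25.2) = -10.2 dB.
Voltage ratio = 10^(-10.2/20) = 0.309.

0.309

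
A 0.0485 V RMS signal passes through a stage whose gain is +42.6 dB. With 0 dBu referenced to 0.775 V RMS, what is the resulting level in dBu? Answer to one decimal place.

Input level: 20·log₁₀(0.0485/0.775) = -24.07 dBu.
Output: -24.07 + 42.6 = +18.5 dBu.

+18.5 dBu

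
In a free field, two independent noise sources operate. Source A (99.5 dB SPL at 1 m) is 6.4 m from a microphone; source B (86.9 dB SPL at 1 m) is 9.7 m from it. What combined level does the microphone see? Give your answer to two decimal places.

83.48 dB SPL

At the listener: L_A = 99.5 − 20·log₁₀(6.4) = 83.376 dB; L_B = 86.9 − 20·log₁₀(9.7) = 67.165 dB.
Combined: 10·log₁₀(10^(83.376/10)+10^(67.165/10)) = 83.48 dB SPL.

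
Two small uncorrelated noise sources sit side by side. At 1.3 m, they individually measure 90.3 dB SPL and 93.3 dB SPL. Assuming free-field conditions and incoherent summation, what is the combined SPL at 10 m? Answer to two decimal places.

77.34 dB SPL

Combined at 1.3 m: 10·log₁₀(10^(90.3/10)+10^(93.3/10)) = 95.064 dB SPL.
Then apply −20·log₁₀(10/1.3) = -17.721 dB → 77.34 dB SPL.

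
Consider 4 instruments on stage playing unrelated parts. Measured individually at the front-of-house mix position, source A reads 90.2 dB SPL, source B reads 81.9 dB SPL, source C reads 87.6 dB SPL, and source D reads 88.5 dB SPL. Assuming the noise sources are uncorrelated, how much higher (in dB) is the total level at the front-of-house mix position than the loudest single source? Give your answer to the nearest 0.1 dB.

3.8 dB

Uncorrelated sources add in intensity (power), not in dB.
L_total = 10·log₁₀(10^(90.2/10) + 10^(81.9/10) + 10^(87.6/10) + 10^(88.5/10)) = 93.95 dB SPL.
Excess over the loudest (90.2 dB): 93.95 − 90.2 = 3.8 dB.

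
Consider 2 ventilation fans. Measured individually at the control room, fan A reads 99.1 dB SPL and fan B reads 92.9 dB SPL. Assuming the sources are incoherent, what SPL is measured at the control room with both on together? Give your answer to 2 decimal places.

Incoherent sources sum as intensities:
L_total = 10·log₁₀(10^(99.1/10) + 10^(92.9/10)) = 10·log₁₀(10078000000) = 100.03 dB SPL.

100.03 dB SPL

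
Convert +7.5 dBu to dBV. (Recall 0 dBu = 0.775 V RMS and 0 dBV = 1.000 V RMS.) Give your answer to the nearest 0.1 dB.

+5.3 dBV

The offset between the scales is 20·log₁₀(0.775/1.000) = −2.214 dB.
So dBV = +7.5 − 2.214 = +5.3 dBV.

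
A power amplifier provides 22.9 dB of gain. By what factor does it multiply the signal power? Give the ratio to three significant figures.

Power ratio = 10^(dB/10).
10^(22.9/10) = 10^(2.290) = 195.

195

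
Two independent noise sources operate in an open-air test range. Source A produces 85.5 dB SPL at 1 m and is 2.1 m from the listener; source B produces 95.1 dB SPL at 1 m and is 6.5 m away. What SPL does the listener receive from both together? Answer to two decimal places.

At the listener: L_A = 85.5 − 20·log₁₀(2.1) = 79.056 dB; L_B = 95.1 − 20·log₁₀(6.5) = 78.842 dB.
Combined: 10·log₁₀(10^(79.056/10)+10^(78.842/10)) = 81.96 dB SPL.

81.96 dB SPL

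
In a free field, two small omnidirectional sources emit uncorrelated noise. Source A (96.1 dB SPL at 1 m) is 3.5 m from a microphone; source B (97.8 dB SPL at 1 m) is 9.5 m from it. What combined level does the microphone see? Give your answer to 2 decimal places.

At the listener: L_A = 96.1 − 20·log₁₀(3.5) = 85.219 dB; L_B = 97.8 − 20·log₁₀(9.5) = 78.246 dB.
Combined: 10·log₁₀(10^(85.219/10)+10^(78.246/10)) = 86.01 dB SPL.

86.01 dB SPL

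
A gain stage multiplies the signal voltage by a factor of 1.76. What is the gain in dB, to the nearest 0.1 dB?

Voltage ratio → dB uses the 20·log₁₀ form:
20·log₁₀(1.76) = 4.9 dB.

4.9 dB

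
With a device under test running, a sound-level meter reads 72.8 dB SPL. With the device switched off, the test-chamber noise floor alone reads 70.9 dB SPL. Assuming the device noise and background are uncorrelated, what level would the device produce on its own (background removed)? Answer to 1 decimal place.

Background correction is a power subtraction:
L_src = 10·log₁₀(10^(72.8/10) − 10^(70.9/10)) = 10·log₁₀(6752000) = 68.3 dB SPL.

68.3 dB SPL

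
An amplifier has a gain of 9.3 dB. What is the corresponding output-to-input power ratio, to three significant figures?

Power ratio = 10^(dB/10).
10^(9.3/10) = 10^(0.9300) = 8.51.

8.51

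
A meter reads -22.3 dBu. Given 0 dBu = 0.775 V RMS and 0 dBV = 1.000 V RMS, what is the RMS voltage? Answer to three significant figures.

0.0595 V

V = 0.775 V × 10^(-22.3/20).
= 0.775 × 0.07674 = 0.0595 V.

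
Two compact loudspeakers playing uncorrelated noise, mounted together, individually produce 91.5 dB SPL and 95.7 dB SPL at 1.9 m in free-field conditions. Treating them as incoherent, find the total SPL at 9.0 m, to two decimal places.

83.59 dB SPL

Combined at 1.9 m: 10·log₁₀(10^(91.5/10)+10^(95.7/10)) = 97.099 dB SPL.
Then apply −20·log₁₀(9.0/1.9) = -13.510 dB → 83.59 dB SPL.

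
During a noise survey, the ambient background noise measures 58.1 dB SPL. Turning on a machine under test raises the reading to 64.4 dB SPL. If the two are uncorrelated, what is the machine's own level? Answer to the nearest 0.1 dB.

Remove the background by subtracting linear intensities:
L_src = 10·log₁₀(10^(64.4/10) − 10^(58.1/10)) = 10·log₁₀(2109000) = 63.2 dB SPL.

63.2 dB SPL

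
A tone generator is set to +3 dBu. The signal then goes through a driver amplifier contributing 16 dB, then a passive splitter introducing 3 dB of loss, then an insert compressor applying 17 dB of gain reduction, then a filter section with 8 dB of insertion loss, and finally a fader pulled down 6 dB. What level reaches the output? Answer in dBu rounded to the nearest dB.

In dB, series stages simply add:
+3 + 16 − 3 − 17 − 8 − 6 = -15 dBu.

-15 dBu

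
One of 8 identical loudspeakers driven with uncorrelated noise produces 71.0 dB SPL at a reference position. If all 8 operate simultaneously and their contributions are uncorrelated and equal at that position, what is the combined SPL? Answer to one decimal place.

8 equal incoherent sources raise the level by 10·log₁₀(8) = 9.03 dB.
L_total = 71.0 + 9.03 = 80.0 dB SPL.

80.0 dB SPL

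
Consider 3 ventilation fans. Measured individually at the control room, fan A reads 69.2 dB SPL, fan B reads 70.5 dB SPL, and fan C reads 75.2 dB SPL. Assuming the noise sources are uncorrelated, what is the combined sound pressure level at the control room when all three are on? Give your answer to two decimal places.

Uncorrelated sources add in intensity (power), not in dB.
L_total = 10·log₁₀(10^(69.2/10) + 10^(70.5/10) + 10^(75.2/10)) = 10·log₁₀(52650000) = 77.21 dB SPL.

77.21 dB SPL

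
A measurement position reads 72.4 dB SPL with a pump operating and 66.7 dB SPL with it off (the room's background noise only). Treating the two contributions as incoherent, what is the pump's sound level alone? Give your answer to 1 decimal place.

71.0 dB SPL

Remove the background by subtracting linear intensities:
L_src = 10·log₁₀(10^(72.4/10) − 10^(66.7/10)) = 10·log₁₀(12700000) = 71.0 dB SPL.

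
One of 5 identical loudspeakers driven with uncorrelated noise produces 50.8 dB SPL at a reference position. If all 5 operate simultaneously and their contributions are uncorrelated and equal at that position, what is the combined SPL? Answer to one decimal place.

5 equal incoherent sources raise the level by 10·log₁₀(5) = 6.99 dB.
L_total = 50.8 + 6.99 = 57.8 dB SPL.

57.8 dB SPL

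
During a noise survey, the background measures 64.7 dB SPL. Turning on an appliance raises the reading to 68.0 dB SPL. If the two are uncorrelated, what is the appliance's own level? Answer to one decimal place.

65.3 dB SPL

Subtract intensities: L_src = 10·log₁₀(10^(L_total/10) − 10^(L_bg/10)).
L_src = 10·log₁₀(10^(68.0/10) − 10^(64.7/10)) = 10·log₁₀(3358000) = 65.3 dB SPL.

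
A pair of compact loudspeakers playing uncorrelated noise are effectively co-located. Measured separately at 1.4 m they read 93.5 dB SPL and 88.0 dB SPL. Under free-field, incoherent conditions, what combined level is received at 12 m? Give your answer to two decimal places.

75.92 dB SPL

Combined at 1.4 m: 10·log₁₀(10^(93.5/10)+10^(88.0/10)) = 94.578 dB SPL.
Then apply −20·log₁₀(12/1.4) = -18.661 dB → 75.92 dB SPL.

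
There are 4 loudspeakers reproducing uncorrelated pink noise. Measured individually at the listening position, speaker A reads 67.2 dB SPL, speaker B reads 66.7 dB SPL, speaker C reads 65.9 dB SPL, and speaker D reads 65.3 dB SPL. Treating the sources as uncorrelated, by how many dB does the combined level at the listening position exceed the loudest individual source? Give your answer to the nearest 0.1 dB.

Uncorrelated sources add in intensity (power), not in dB.
L_total = 10·log₁₀(10^(67.2/10) + 10^(66.7/10) + 10^(65.9/10) + 10^(65.3/10)) = 72.36 dB SPL.
Excess over the loudest (67.2 dB): 72.36 − 67.2 = 5.2 dB.

5.2 dB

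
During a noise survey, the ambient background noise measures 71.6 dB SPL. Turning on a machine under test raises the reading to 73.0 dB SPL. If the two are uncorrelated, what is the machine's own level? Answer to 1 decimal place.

Background correction is a power subtraction:
L_src = 10·log₁₀(10^(73.0/10) − 10^(71.6/10)) = 10·log₁₀(5498000) = 67.4 dB SPL.

67.4 dB SPL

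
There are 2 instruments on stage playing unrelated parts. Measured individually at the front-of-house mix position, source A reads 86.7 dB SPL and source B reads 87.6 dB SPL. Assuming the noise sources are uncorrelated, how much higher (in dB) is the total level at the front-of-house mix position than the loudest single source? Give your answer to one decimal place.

2.6 dB

Add the sources as powers (linear), then convert back to dB:
L_total = 10·log₁₀(10^(86.7/10) + 10^(87.6/10)) = 90.18 dB SPL.
Excess over the loudest (87.6 dB): 90.18 − 87.6 = 2.6 dB.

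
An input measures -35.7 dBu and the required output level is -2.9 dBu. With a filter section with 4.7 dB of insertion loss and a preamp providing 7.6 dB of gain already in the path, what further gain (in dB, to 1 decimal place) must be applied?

The required make-up gain is the shortfall in the dB sum.
G = -2.9 − (-35.7) + 4.7 − 7.6 = 29.9 dB.

29.9 dB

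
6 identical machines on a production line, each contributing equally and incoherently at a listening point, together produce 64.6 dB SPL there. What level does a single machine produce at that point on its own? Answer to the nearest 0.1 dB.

6 equal incoherent sources add 10·log₁₀(6) = 7.78 dB over one source.
L_one = 64.6 − 7.78 = 56.8 dB SPL.

56.8 dB SPL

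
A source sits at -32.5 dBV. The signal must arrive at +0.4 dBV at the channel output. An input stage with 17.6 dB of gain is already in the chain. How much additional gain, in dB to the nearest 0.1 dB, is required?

15.3 dB

The required make-up gain is the shortfall in the dB sum.
G = +0.4 − (-32.5) − 17.6 = 15.3 dB.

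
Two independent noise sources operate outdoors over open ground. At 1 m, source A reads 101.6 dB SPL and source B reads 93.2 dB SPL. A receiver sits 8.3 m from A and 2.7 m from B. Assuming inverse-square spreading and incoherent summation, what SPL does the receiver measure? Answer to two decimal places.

86.96 dB SPL

At the listener: L_A = 101.6 − 20·log₁₀(8.3) = 83.218 dB; L_B = 93.2 − 20·log₁₀(2.7) = 84.573 dB.
Combined: 10·log₁₀(10^(83.218/10)+10^(84.573/10)) = 86.96 dB SPL.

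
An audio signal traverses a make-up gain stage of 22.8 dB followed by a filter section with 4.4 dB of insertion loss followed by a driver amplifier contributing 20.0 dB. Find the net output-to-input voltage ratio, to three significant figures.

83.2

Net gain = 22.8 + (−4.4) + 20.0 = 38.4 dB.
Voltage ratio = 10^(38.4/20) = 83.2.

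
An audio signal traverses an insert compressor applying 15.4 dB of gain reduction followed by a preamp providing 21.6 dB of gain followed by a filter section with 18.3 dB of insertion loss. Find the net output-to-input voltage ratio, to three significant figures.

Net gain = (−15.4) + 21.6 + (−18.3) = -12.1 dB.
Voltage ratio = 10^(-12.1/20) = 0.248.

0.248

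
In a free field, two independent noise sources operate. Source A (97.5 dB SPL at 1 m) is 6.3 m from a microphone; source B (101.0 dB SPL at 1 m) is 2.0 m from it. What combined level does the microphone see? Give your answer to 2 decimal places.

95.17 dB SPL

At the listener: L_A = 97.5 − 20·log₁₀(6.3) = 81.513 dB; L_B = 101.0 − 20·log₁₀(2.0) = 94.979 dB.
Combined: 10·log₁₀(10^(81.513/10)+10^(94.979/10)) = 95.17 dB SPL.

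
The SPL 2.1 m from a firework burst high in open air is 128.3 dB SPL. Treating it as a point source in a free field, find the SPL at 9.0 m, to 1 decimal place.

115.7 dB SPL

For a point source in a free field, ΔL = −20·log₁₀(d₂/d₁).
ΔL = −20·log₁₀(9.0/2.1) = -12.64 dB, so L₂ = 128.3 + (-12.64) = 115.7 dB SPL.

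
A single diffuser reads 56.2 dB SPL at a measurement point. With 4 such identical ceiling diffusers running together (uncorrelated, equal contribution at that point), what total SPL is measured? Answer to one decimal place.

4 equal incoherent sources raise the level by 10·log₁₀(4) = 6.02 dB.
L_total = 56.2 + 6.02 = 62.2 dB SPL.

62.2 dB SPL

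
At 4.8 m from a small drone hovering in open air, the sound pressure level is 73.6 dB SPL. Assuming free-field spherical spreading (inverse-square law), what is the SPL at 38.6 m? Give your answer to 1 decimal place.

Inverse-square spreading gives ΔL = −20·log₁₀(d₂/d₁).
ΔL = −20·log₁₀(38.6/4.8) = -18.11 dB, so L₂ = 73.6 + (-18.11) = 55.5 dB SPL.

55.5 dB SPL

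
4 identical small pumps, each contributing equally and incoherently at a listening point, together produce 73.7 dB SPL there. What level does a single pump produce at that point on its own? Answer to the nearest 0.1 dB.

4 equal incoherent sources add 10·log₁₀(4) = 6.02 dB over one source.
L_one = 73.7 − 6.02 = 67.7 dB SPL.

67.7 dB SPL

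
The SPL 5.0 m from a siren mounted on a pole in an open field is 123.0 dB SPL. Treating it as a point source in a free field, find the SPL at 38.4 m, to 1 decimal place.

Free-field point source: level drops by 20·log₁₀ of the distance ratio.
ΔL = −20·log₁₀(38.4/5.0) = -17.71 dB, so L₂ = 123.0 + (-17.71) = 105.3 dB SPL.

105.3 dB SPL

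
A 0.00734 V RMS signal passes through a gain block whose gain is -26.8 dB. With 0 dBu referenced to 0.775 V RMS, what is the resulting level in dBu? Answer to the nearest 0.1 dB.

-67.3 dBu

Input level: 20·log₁₀(0.00734/0.775) = -40.47 dBu.
Output: -40.47 − 26.8 = -67.3 dBu.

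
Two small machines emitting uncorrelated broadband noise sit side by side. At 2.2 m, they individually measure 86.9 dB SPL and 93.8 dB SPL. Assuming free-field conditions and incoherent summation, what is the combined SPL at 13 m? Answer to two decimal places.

79.18 dB SPL

Combined at 2.2 m: 10·log₁₀(10^(86.9/10)+10^(93.8/10)) = 94.607 dB SPL.
Then apply −20·log₁₀(13/2.2) = -15.430 dB → 79.18 dB SPL.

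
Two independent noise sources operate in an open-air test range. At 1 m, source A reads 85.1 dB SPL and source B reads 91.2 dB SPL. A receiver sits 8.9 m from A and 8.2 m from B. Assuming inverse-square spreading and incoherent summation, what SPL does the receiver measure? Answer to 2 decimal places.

At the listener: L_A = 85.1 − 20·log₁₀(8.9) = 66.112 dB; L_B = 91.2 − 20·log₁₀(8.2) = 72.924 dB.
Combined: 10·log₁₀(10^(66.112/10)+10^(72.924/10)) = 73.75 dB SPL.

73.75 dB SPL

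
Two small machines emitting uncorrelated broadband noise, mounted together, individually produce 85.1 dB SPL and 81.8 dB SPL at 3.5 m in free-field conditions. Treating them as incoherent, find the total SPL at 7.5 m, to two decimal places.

Combined at 3.5 m: 10·log₁₀(10^(85.1/10)+10^(81.8/10)) = 86.766 dB SPL.
Then apply −20·log₁₀(7.5/3.5) = -6.620 dB → 80.15 dB SPL.

80.15 dB SPL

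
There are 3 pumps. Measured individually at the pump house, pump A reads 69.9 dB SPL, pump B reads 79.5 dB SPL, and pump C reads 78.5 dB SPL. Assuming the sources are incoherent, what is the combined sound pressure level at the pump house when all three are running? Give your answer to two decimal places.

Uncorrelated sources add in intensity (power), not in dB.
L_total = 10·log₁₀(10^(69.9/10) + 10^(79.5/10) + 10^(78.5/10)) = 10·log₁₀(169700000) = 82.30 dB SPL.

82.30 dB SPL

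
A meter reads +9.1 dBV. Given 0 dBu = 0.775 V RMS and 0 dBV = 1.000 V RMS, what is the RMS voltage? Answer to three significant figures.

2.85 V

V = 1.000 V × 10^(+9.1/20).
= 1.000 × 2.851 = 2.85 V.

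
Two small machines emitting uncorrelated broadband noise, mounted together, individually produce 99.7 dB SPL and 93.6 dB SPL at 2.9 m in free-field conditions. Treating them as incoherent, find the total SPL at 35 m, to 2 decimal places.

Combined at 2.9 m: 10·log₁₀(10^(99.7/10)+10^(93.6/10)) = 100.653 dB SPL.
Then apply −20·log₁₀(35/2.9) = -21.633 dB → 79.02 dB SPL.

79.02 dB SPL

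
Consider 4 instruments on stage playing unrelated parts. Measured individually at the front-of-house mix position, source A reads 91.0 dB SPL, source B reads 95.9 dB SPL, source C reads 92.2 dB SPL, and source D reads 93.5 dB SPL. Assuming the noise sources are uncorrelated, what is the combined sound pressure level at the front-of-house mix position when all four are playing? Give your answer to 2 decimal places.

99.57 dB SPL

Uncorrelated sources add in intensity (power), not in dB.
L_total = 10·log₁₀(10^(91.0/10) + 10^(95.9/10) + 10^(92.2/10) + 10^(93.5/10)) = 10·log₁₀(9048000000) = 99.57 dB SPL.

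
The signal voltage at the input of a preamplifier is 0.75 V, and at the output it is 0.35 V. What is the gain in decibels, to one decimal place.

Voltage is an amplitude quantity, so gain = 20·log₁₀(V_out/V_in).
20·log₁₀(0.35/0.75) = 20·log₁₀(0.4667) = -6.6 dB.

-6.6 dB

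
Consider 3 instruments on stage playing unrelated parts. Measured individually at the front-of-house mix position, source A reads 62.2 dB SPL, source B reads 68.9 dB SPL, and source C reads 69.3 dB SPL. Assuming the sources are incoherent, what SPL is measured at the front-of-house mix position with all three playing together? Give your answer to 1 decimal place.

Add the sources as powers (linear), then convert back to dB:
L_total = 10·log₁₀(10^(62.2/10) + 10^(68.9/10) + 10^(69.3/10)) = 10·log₁₀(17930000) = 72.5 dB SPL.

72.5 dB SPL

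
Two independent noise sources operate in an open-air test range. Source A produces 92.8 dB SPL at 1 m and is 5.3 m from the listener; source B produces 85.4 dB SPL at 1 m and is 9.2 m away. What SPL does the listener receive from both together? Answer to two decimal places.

At the listener: L_A = 92.8 − 20·log₁₀(5.3) = 78.314 dB; L_B = 85.4 − 20·log₁₀(9.2) = 66.124 dB.
Combined: 10·log₁₀(10^(78.314/10)+10^(66.124/10)) = 78.57 dB SPL.

78.57 dB SPL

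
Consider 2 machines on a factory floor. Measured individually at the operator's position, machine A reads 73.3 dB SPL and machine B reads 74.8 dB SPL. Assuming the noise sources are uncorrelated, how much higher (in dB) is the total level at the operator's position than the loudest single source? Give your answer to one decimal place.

Uncorrelated sources add in intensity (power), not in dB.
L_total = 10·log₁₀(10^(73.3/10) + 10^(74.8/10)) = 77.12 dB SPL.
Excess over the loudest (74.8 dB): 77.12 − 74.8 = 2.3 dB.

2.3 dB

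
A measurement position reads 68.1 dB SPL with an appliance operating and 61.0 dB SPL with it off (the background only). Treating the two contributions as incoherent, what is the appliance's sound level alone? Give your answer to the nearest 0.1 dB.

67.2 dB SPL

Background correction is a power subtraction:
L_src = 10·log₁₀(10^(68.1/10) − 10^(61.0/10)) = 10·log₁₀(5198000) = 67.2 dB SPL.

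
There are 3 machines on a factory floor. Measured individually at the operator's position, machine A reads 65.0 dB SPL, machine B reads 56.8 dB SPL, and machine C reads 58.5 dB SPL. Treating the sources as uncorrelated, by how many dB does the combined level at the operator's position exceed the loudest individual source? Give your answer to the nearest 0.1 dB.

1.4 dB

Incoherent sources sum as intensities:
L_total = 10·log₁₀(10^(65.0/10) + 10^(56.8/10) + 10^(58.5/10)) = 66.38 dB SPL.
Excess over the loudest (65.0 dB): 66.38 − 65.0 = 1.4 dB.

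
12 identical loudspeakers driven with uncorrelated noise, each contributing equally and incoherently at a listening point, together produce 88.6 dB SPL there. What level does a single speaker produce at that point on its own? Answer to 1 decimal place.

12 equal incoherent sources add 10·log₁₀(12) = 10.79 dB over one source.
L_one = 88.6 − 10.79 = 77.8 dB SPL.

77.8 dB SPL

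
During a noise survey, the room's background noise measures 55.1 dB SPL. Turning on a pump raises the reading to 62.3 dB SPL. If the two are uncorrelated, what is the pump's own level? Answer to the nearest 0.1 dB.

Subtract intensities: L_src = 10·log₁₀(10^(L_total/10) − 10^(L_bg/10)).
L_src = 10·log₁₀(10^(62.3/10) − 10^(55.1/10)) = 10·log₁₀(1375000) = 61.4 dB SPL.

61.4 dB SPL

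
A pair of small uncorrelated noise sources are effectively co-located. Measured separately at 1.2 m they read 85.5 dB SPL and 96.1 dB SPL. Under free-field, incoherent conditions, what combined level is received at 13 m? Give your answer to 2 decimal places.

75.77 dB SPL

Combined at 1.2 m: 10·log₁₀(10^(85.5/10)+10^(96.1/10)) = 96.463 dB SPL.
Then apply −20·log₁₀(13/1.2) = -20.695 dB → 75.77 dB SPL.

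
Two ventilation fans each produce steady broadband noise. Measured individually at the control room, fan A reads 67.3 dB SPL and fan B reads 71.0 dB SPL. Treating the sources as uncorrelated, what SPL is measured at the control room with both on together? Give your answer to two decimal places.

72.54 dB SPL

Incoherent sources sum as intensities:
L_total = 10·log₁₀(10^(67.3/10) + 10^(71.0/10)) = 10·log₁₀(17960000) = 72.54 dB SPL.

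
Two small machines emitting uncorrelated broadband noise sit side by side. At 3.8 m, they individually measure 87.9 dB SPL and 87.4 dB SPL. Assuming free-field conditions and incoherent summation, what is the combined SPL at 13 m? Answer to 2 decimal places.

Combined at 3.8 m: 10·log₁₀(10^(87.9/10)+10^(87.4/10)) = 90.667 dB SPL.
Then apply −20·log₁₀(13/3.8) = -10.683 dB → 79.98 dB SPL.

79.98 dB SPL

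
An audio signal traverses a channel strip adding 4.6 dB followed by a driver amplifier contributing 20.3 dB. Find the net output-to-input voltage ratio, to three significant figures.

17.6

Net gain = 4.6 + 20.3 = 24.9 dB.
Voltage ratio = 10^(24.9/20) = 17.6.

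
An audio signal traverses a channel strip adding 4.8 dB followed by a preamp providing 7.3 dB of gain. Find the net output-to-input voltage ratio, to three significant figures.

4.03

Net gain = 4.8 + 7.3 = 12.1 dB.
Voltage ratio = 10^(12.1/20) = 4.03.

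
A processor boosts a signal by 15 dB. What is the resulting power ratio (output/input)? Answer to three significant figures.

Power ratio = 10^(dB/10).
10^(15/10) = 10^(1.500) = 31.6.

31.6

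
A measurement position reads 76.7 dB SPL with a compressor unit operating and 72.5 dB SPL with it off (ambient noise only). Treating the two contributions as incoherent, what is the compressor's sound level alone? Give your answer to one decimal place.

74.6 dB SPL

Remove the background by subtracting linear intensities:
L_src = 10·log₁₀(10^(76.7/10) − 10^(72.5/10)) = 10·log₁₀(28990000) = 74.6 dB SPL.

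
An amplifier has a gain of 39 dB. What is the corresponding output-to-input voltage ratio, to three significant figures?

Voltage ratio = 10^(dB/20).
10^(39/20) = 10^(1.950) = 89.1.

89.1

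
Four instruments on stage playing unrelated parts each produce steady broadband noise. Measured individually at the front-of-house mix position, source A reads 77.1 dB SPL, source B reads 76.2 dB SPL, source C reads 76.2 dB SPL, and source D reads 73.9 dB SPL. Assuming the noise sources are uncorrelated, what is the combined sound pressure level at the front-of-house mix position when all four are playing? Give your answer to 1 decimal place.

82.0 dB SPL

Add the sources as powers (linear), then convert back to dB:
L_total = 10·log₁₀(10^(77.1/10) + 10^(76.2/10) + 10^(76.2/10) + 10^(73.9/10)) = 10·log₁₀(159200000) = 82.0 dB SPL.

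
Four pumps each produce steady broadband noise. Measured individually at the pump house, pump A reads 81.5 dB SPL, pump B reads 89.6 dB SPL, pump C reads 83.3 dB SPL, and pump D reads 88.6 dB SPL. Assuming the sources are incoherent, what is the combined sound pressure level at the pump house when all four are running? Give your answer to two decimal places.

92.99 dB SPL

Uncorrelated sources add in intensity (power), not in dB.
L_total = 10·log₁₀(10^(81.5/10) + 10^(89.6/10) + 10^(83.3/10) + 10^(88.6/10)) = 10·log₁₀(1991000000) = 92.99 dB SPL.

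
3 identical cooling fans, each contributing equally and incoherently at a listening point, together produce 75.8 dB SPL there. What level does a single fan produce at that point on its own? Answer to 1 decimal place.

3 equal incoherent sources add 10·log₁₀(3) = 4.77 dB over one source.
L_one = 75.8 − 4.77 = 71.0 dB SPL.

71.0 dB SPL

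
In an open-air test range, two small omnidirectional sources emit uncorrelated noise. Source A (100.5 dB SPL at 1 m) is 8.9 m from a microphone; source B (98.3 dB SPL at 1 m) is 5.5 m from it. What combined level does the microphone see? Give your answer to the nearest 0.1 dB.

85.6 dB SPL

At the listener: L_A = 100.5 − 20·log₁₀(8.9) = 81.51 dB; L_B = 98.3 − 20·log₁₀(5.5) = 83.49 dB.
Combined: 10·log₁₀(10^(81.51/10)+10^(83.49/10)) = 85.6 dB SPL.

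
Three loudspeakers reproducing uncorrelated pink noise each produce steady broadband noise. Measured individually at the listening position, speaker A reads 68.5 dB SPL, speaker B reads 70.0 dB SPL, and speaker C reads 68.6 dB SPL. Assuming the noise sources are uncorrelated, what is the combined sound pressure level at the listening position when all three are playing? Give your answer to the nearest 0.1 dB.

Add the sources as powers (linear), then convert back to dB:
L_total = 10·log₁₀(10^(68.5/10) + 10^(70.0/10) + 10^(68.6/10)) = 10·log₁₀(24320000) = 73.9 dB SPL.

73.9 dB SPL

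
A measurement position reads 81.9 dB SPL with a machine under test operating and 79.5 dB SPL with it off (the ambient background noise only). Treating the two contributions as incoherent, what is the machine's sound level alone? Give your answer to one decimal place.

78.2 dB SPL

Remove the background by subtracting linear intensities:
L_src = 10·log₁₀(10^(81.9/10) − 10^(79.5/10)) = 10·log₁₀(65760000) = 78.2 dB SPL.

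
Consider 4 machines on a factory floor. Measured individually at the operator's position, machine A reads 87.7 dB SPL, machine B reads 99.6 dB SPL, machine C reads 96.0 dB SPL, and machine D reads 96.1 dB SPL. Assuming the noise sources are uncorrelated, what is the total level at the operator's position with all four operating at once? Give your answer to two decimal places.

Incoherent sources sum as intensities:
L_total = 10·log₁₀(10^(87.7/10) + 10^(99.6/10) + 10^(96.0/10) + 10^(96.1/10)) = 10·log₁₀(17764000000) = 102.50 dB SPL.

102.50 dB SPL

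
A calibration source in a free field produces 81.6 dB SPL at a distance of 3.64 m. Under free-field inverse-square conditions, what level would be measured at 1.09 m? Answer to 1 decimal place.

For a point source in a free field, ΔL = −20·log₁₀(d₂/d₁).
ΔL = −20·log₁₀(1.09/3.64) = 10.47 dB, so L₂ = 81.6 + (10.47) = 92.1 dB SPL.

92.1 dB SPL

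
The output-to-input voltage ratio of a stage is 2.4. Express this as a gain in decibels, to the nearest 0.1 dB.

Voltage ratio → dB uses the 20·log₁₀ form:
20·log₁₀(2.4) = 7.6 dB.

7.6 dB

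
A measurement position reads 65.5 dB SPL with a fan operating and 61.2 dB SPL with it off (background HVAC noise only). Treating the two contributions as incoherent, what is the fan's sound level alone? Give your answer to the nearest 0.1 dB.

63.5 dB SPL

Subtract intensities: L_src = 10·log₁₀(10^(L_total/10) − 10^(L_bg/10)).
L_src = 10·log₁₀(10^(65.5/10) − 10^(61.2/10)) = 10·log₁₀(2230000) = 63.5 dB SPL.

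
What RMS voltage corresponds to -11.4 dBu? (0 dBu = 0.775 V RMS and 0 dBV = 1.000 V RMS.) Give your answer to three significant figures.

0.209 V

V = 0.775 V × 10^(-11.4/20).
= 0.775 × 0.2692 = 0.209 V.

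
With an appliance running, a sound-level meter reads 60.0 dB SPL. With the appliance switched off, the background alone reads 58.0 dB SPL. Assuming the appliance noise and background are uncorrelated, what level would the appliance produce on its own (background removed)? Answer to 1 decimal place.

Background correction is a power subtraction:
L_src = 10·log₁₀(10^(60.0/10) − 10^(58.0/10)) = 10·log₁₀(369000) = 55.7 dB SPL.

55.7 dB SPL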